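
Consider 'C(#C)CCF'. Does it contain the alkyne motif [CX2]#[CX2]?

The pattern [CX2]#[CX2] describes a carbon-carbon triple bond — an alkyne.
The molecule carries an ethynyl group (-C#CH), whose atoms satisfy every constraint of the query, so the pattern matches.

Yes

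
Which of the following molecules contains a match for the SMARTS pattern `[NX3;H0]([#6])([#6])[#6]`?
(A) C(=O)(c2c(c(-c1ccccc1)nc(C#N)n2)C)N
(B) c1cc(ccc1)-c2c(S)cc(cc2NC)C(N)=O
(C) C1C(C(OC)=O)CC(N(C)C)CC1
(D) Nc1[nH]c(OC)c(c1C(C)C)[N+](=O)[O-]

[NX3;H0]([#6])([#6])[#6] describes a trivalent nitrogen with no H, bonded to three carbons (a tertiary amine).
(A) has a primary amide (-C(=O)NH2) but the amide nitrogen has H2 and only one carbon neighbour.
(B) has an N-methylamino group (-NHCH3) but the nitrogen still has one H (H1), not H0.
(C) contains a dimethylamino group (-N(CH3)2), which satisfies every atom and bond constraint.
(D) has a primary amino group (-NH2) but the nitrogen has H2, not H0 with three carbons.
So the answer is (C).

C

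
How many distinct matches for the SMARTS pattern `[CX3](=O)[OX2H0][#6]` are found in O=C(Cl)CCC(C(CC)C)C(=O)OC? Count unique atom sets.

1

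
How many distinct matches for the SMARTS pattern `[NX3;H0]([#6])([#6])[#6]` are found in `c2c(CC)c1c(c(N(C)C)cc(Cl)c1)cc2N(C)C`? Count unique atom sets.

[NX3;H0]([#6])([#6])[#6] is the SMARTS for a tertiary amine: a trivalent nitrogen with no H, bonded to three carbons.
The molecule carries 2 separate instances of a dimethylamino group (-N(CH3)2) meeting every constraint; each maps to a distinct set of atoms, giving 2 matches.

2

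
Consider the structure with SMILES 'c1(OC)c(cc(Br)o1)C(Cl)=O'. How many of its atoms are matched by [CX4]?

The query [CX4] means: C with X4: aliphatic carbon with exactly 4 total connections (bonds + H).
Check the 11 heavy atoms by environment: 1× o (aromatic, X2) → no; 4× c (aromatic, X3) → no; 1× Br (X1) → no; 1× C (X3) → no; 1× O (X1) → no; 1× Cl (X1) → no; 1× O (X2) → no; 1× C (X4) → match.
That gives 1 matching atom.

1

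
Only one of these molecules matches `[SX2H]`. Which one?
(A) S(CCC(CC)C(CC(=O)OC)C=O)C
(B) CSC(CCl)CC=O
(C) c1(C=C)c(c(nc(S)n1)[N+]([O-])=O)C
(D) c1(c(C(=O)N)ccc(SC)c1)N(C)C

C

[SX2H] describes an aliphatic sulfur with two connections, one being H (a thiol).
(A) has a methylthio ether (-SCH3) but the sulfur has H0 (bonded to two carbons), not H1.
(B) has a methylthio ether (-SCH3) but the sulfur has H0 (bonded to two carbons), not H1.
(C) contains a thiol (-SH), which satisfies every atom and bond constraint.
(D) has a methylthio ether (-SCH3) but the sulfur has H0 (bonded to two carbons), not H1.
So the answer is (C).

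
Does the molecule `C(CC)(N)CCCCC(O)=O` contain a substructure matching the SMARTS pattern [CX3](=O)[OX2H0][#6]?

The pattern [CX3](=O)[OX2H0][#6] describes a carbonyl carbon bonded to an oxygen that is itself bonded to carbon (no H on that O) — an ester.
The closest candidate here is a carboxylic acid group (-C(=O)OH), but the singly-bonded O carries H (OX2H1, not H0). No other fragment satisfies the full query, so there is no match.

No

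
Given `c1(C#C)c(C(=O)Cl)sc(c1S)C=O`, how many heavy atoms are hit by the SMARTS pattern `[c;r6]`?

0

The query [c;r6] means: aromatic carbon that belongs to a six-membered ring.
Check the 13 heavy atoms by environment: 1× s (aromatic, in 5-ring) → no; 4× c (aromatic, in 5-ring) → no; 4× C (acyclic) → no; 1× S (acyclic) → no; 2× O (acyclic) → no; 1× Cl (acyclic) → no.
No environment satisfies the query, so 0 matching atoms.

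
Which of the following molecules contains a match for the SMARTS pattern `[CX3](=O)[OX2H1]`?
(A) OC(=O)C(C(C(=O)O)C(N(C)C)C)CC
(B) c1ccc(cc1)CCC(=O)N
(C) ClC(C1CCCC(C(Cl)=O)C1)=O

A

[CX3](=O)[OX2H1] describes an sp2 carbon double-bonded to O and single-bonded to an -OH oxygen (a carboxylic acid).
(A) contains a carboxylic acid group (-C(=O)OH), which satisfies every atom and bond constraint.
(B) has a primary amide (-C(=O)NH2) but the carbonyl is bonded to N, not to an -OH oxygen.
(C) has an acyl chloride (-C(=O)Cl) but the carbonyl is bonded to Cl, not to an -OH oxygen.
So the answer is (A).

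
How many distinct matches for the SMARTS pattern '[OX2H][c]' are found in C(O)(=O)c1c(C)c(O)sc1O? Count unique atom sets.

2

[OX2H][c] is the SMARTS for a phenol: a hydroxyl oxygen attached to an aromatic carbon.
The molecule carries 2 separate instances of a hydroxyl group (-OH) meeting every constraint; each maps to a distinct set of atoms, giving 2 matches.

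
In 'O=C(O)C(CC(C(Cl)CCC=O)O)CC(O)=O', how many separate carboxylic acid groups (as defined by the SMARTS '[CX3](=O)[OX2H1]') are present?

2

[CX3](=O)[OX2H1] is the SMARTS for a carboxylic acid: an sp2 carbon double-bonded to O and single-bonded to an -OH oxygen.
The molecule carries 2 separate instances of a carboxylic acid group (-C(=O)OH) meeting every constraint; each maps to a distinct set of atoms, giving 2 matches.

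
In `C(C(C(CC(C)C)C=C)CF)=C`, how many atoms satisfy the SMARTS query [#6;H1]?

5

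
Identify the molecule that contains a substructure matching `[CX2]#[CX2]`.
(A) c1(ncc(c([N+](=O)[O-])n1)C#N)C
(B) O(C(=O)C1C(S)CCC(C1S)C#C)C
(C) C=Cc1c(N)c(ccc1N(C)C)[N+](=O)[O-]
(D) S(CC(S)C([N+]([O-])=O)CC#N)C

[CX2]#[CX2] describes a carbon-carbon triple bond (an alkyne).
(A) has a nitrile (-C#N) but the triple bond is C#N, not C#C.
(B) contains an ethynyl group (-C#CH), which satisfies every atom and bond constraint.
(C) has a vinyl group (-CH=CH2) but the C=C is a double bond; both carbons are CX3, not CX2.
(D) has a nitrile (-C#N) but the triple bond is C#N, not C#C.
So the answer is (B).

B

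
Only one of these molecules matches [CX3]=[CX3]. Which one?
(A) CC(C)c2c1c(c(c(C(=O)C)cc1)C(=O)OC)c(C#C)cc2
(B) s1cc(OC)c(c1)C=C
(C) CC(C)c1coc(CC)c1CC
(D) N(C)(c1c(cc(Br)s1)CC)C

[CX3]=[CX3] describes a non-aromatic C=C double bond between two sp2 carbons (an alkene).
(A) has an ethynyl group (-C#CH) but the C-C bond is a triple bond, not a double bond.
(B) contains a vinyl group (-CH=CH2), which satisfies every atom and bond constraint.
(C) has an ethyl group (-CH2CH3) but its C-C bond is a single bond between CX4 carbons, not CX3=CX3.
(D) has an ethyl group (-CH2CH3) but its C-C bond is a single bond between CX4 carbons, not CX3=CX3.
So the answer is (B).

B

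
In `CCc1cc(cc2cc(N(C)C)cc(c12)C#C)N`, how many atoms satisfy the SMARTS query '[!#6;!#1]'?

2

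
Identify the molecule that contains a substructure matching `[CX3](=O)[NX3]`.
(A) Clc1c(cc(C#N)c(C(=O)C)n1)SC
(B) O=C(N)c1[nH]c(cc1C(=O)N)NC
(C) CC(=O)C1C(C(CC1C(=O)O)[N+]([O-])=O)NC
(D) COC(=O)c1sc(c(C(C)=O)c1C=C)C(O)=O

[CX3](=O)[NX3] describes a carbonyl carbon bonded to a trivalent nitrogen (an amide).
(A) has a nitrile (-C#N) but the nitrile N is NX1 (triple-bonded), not NX3.
(B) contains a primary amide (-C(=O)NH2), which satisfies every atom and bond constraint.
(C) has a carboxylic acid group (-C(=O)OH) but the carbonyl is bonded to O, not to an NX3 nitrogen.
(D) has a carboxylic acid group (-C(=O)OH) but the carbonyl is bonded to O, not to an NX3 nitrogen.
So the answer is (B).

B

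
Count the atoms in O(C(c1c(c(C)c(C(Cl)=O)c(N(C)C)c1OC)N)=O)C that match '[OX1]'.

The query [OX1] means: aliphatic oxygen with one total connection — typically a carbonyl =O or an oxide.
Check the 20 heavy atoms by environment: 6× c (aromatic, X3) → no; 2× N (X3) → no; 5× C (X4) → no; 2× C (X3) → no; 2× O (X1) → match; 1× Cl (X1) → no; 2× O (X2) → no.
That gives 2 matching atoms.

2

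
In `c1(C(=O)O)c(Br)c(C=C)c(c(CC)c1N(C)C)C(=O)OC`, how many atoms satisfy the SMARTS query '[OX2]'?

The query [OX2] means: aliphatic oxygen with two total connections — ether, hydroxyl, or ester single-bond O.
Check the 21 heavy atoms by environment: 6× c (aromatic, X3) → no; 4× C (X3) → no; 2× O (X1) → no; 2× O (X2) → match; 5× C (X4) → no; 1× N (X3) → no; 1× Br (X1) → no.
That gives 2 matching atoms.

2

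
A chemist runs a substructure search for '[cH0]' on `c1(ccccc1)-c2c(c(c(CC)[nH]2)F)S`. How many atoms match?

5

The query [cH0] means: aromatic carbon with no attached hydrogen (substituted or ring-fusion).
Check the 15 heavy atoms by environment: 1× n (aromatic, H1) → no; 5× c (aromatic, H0) → match; 5× c (aromatic, H1) → no; 1× C (H2) → no; 1× C (H3) → no; 1× S (H1) → no; 1× F (H0) → no.
That gives 5 matching atoms.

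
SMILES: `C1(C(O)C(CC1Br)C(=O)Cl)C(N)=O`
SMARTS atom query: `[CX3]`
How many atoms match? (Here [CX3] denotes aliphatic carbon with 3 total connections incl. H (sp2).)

The query [CX3] means: C with X3: aliphatic carbon with exactly 3 total connections.
Check the 13 heavy atoms by environment: 5× C (X4) → no; 1× Br (X1) → no; 1× O (X2) → no; 2× C (X3) → match; 2× O (X1) → no; 1× N (X3) → no; 1× Cl (X1) → no.
That gives 2 matching atoms.

2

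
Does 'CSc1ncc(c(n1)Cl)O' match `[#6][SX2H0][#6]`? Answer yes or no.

Yes

The pattern [#6][SX2H0][#6] describes an aliphatic sulfur bridging two carbons with no H on the sulfur — a thioether.
The molecule carries a methylthio ether (-SCH3), whose atoms satisfy every constraint of the query, so the pattern matches.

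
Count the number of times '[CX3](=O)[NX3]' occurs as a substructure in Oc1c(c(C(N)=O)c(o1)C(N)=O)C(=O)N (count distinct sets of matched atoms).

[CX3](=O)[NX3] is the SMARTS for an amide: a carbonyl carbon bonded to a trivalent nitrogen.
The molecule carries 3 separate instances of a primary amide (-C(=O)NH2) meeting every constraint; each maps to a distinct set of atoms, giving 3 matches.

3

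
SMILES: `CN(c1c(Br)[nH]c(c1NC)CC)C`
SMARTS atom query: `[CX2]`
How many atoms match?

The query [CX2] means: C with X2: aliphatic carbon with exactly 2 total connections.
Check the 13 heavy atoms by environment: 1× n (aromatic, X3) → no; 4× c (aromatic, X3) → no; 5× C (X4) → no; 2× N (X3) → no; 1× Br (X1) → no.
No environment satisfies the query, so 0 matching atoms.

0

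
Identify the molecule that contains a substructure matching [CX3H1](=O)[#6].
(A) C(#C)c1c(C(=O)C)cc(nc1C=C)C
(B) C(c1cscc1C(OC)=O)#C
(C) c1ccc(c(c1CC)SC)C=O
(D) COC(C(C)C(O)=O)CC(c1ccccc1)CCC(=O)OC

C

[CX3H1](=O)[#6] describes an sp2 carbon with one H, double-bonded to O and single-bonded to carbon (an aldehyde).
(A) has an acetyl/ketone group (-C(=O)CH3) but the carbonyl carbon has H0 (two carbon neighbours), not H1.
(B) has a methyl-ester group (-C(=O)OCH3) but the carbonyl carbon has H0, not H1.
(C) contains an aldehyde (-CHO), which satisfies every atom and bond constraint.
(D) has a methyl-ester group (-C(=O)OCH3) but the carbonyl carbon has H0, not H1.
So the answer is (C).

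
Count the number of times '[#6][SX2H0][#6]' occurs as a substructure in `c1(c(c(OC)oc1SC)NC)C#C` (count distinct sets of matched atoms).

1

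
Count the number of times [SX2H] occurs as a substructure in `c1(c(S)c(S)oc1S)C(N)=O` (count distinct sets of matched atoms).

3

[SX2H] is the SMARTS for a thiol: an aliphatic sulfur with two connections, one being H.
The molecule carries 3 separate instances of a thiol (-SH) meeting every constraint; each maps to a distinct set of atoms, giving 3 matches.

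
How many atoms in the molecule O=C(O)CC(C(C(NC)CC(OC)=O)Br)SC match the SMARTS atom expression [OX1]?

2

Check the 17 heavy atoms by environment: 8× C (X4) → no; 2× C (X3) → no; 2× O (X1) → match; 2× O (X2) → no; 1× Br (X1) → no; 1× S (X2) → no; 1× N (X3) → no.
That gives 2 matching atoms.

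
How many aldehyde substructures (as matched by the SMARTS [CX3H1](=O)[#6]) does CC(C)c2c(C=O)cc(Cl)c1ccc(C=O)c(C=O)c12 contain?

[CX3H1](=O)[#6] is the SMARTS for an aldehyde: an sp2 carbon with one H, double-bonded to O and single-bonded to carbon.
The molecule carries 3 separate instances of an aldehyde (-CHO) meeting every constraint; each maps to a distinct set of atoms, giving 3 matches.

3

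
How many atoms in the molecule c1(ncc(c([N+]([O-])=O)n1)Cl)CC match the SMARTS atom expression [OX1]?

2

Check the 12 heavy atoms by environment: 2× n (aromatic, X2) → no; 4× c (aromatic, X3) → no; 1× Cl (X1) → no; 2× C (X4) → no; 1× N (charge +1, X3) → no; 1× O (charge -1, X1) → match; 1× O (X1) → match.
Summing the matching environments: 1 + 1 = 2 matching atoms.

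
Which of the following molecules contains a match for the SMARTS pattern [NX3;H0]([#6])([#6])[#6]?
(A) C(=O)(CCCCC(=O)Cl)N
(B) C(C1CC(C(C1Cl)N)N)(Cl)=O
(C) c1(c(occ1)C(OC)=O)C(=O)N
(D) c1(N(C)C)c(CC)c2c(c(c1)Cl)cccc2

D

[NX3;H0]([#6])([#6])[#6] describes a trivalent nitrogen with no H, bonded to three carbons (a tertiary amine).
(A) has a primary amide (-C(=O)NH2) but the amide nitrogen has H2 and only one carbon neighbour.
(B) has a primary amino group (-NH2) but the nitrogen has H2, not H0 with three carbons.
(C) has a primary amide (-C(=O)NH2) but the amide nitrogen has H2 and only one carbon neighbour.
(D) contains a dimethylamino group (-N(CH3)2), which satisfies every atom and bond constraint.
So the answer is (D).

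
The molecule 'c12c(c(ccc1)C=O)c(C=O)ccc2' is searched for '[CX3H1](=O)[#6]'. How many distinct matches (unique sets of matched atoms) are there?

2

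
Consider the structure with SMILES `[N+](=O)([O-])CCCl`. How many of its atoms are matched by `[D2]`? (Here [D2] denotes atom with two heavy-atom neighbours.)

2

Check the 6 heavy atoms by environment: 2× C (D2) → match; 1× N (charge +1, D3) → no; 1× O (charge -1, D1) → no; 1× O (D1) → no; 1× Cl (D1) → no.
That gives 2 matching atoms.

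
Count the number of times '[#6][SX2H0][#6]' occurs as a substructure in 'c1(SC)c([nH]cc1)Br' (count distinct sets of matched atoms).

1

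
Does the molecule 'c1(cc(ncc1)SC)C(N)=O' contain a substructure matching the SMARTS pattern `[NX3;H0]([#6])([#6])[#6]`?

No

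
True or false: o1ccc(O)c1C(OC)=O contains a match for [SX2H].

The pattern [SX2H] describes an aliphatic sulfur with two connections, one being H — a thiol.
The closest candidate here is a hydroxyl group (-OH), but it is an -OH, not an -SH. No other fragment satisfies the full query, so there is no match.

False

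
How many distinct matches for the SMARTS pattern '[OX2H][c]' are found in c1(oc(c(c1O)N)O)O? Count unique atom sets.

[OX2H][c] is the SMARTS for a phenol: a hydroxyl oxygen attached to an aromatic carbon.
The molecule carries 3 separate instances of a hydroxyl group (-OH) meeting every constraint; each maps to a distinct set of atoms, giving 3 matches.

3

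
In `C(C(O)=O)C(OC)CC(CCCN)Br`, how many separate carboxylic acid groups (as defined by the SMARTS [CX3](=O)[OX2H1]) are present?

[CX3](=O)[OX2H1] is the SMARTS for a carboxylic acid: an sp2 carbon double-bonded to O and single-bonded to an -OH oxygen.
Exactly one fragment in the molecule meets all constraints, giving 1 match.

1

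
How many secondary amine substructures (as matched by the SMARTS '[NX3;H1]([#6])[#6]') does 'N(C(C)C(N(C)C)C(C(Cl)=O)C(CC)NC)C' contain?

2

[NX3;H1]([#6])[#6] is the SMARTS for a secondary amine: a trivalent nitrogen with one H, bonded to two carbons.
The molecule carries 2 separate instances of an N-methylamino group (-NHCH3) meeting every constraint; each maps to a distinct set of atoms, giving 2 matches.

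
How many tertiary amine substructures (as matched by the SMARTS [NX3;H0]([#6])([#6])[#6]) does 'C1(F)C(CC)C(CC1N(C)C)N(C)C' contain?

2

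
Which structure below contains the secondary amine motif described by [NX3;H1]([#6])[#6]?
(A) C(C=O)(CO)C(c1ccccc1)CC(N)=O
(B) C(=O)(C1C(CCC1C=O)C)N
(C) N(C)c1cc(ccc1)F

[NX3;H1]([#6])[#6] describes a trivalent nitrogen with one H, bonded to two carbons (a secondary amine).
(A) has a primary amide (-C(=O)NH2) but the -C(=O)NH2 nitrogen has H2, not H1.
(B) has a primary amide (-C(=O)NH2) but the -C(=O)NH2 nitrogen has H2, not H1.
(C) contains an N-methylamino group (-NHCH3), which satisfies every atom and bond constraint.
So the answer is (C).

C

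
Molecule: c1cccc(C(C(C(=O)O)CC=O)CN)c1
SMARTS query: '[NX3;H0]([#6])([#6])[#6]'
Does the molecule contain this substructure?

The pattern [NX3;H0]([#6])([#6])[#6] describes a trivalent nitrogen with no H, bonded to three carbons — a tertiary amine.
The closest candidate here is a primary amino group (-NH2), but the nitrogen has H2, not H0 with three carbons. No other fragment satisfies the full query, so there is no match.

No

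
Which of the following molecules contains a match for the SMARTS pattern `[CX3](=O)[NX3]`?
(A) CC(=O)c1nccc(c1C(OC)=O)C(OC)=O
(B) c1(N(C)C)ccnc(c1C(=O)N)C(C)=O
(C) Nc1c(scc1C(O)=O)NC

[CX3](=O)[NX3] describes a carbonyl carbon bonded to a trivalent nitrogen (an amide).
(A) has a methyl-ester group (-C(=O)OCH3) but the carbonyl is bonded to O, not to an NX3 nitrogen.
(B) contains a primary amide (-C(=O)NH2), which satisfies every atom and bond constraint.
(C) has a carboxylic acid group (-C(=O)OH) but the carbonyl is bonded to O, not to an NX3 nitrogen.
So the answer is (B).

B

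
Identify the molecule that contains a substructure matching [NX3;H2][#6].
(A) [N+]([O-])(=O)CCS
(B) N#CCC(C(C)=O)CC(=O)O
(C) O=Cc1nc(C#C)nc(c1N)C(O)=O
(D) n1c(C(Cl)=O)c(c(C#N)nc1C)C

C

[NX3;H2][#6] describes a trivalent nitrogen with two H attached to carbon (a primary amine).
(A) has a nitro group (-[N+](=O)[O-]) but the nitrogen is [N+] with no H, not NX3H2.
(B) has a nitrile (-C#N) but the nitrogen is NX1 (triple-bonded), not NX3 with two H.
(C) contains a primary amino group (-NH2), which satisfies every atom and bond constraint.
(D) has a nitrile (-C#N) but the nitrogen is NX1 (triple-bonded), not NX3 with two H.
So the answer is (C).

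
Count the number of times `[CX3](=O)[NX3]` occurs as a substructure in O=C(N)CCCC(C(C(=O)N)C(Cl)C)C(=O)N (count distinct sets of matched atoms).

[CX3](=O)[NX3] is the SMARTS for an amide: a carbonyl carbon bonded to a trivalent nitrogen.
The molecule carries 3 separate instances of a primary amide (-C(=O)NH2) meeting every constraint; each maps to a distinct set of atoms, giving 3 matches.

3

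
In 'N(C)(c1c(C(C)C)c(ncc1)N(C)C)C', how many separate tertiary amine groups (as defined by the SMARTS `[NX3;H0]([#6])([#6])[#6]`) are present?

2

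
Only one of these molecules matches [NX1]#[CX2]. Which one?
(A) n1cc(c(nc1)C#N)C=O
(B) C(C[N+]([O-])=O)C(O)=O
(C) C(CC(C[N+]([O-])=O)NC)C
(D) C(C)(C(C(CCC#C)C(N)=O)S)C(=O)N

A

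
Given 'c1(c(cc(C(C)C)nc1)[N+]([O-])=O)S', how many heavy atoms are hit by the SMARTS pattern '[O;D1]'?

Check the 13 heavy atoms by environment: 1× n (aromatic, D2) → no; 3× c (aromatic, D3) → no; 2× c (aromatic, D2) → no; 1× N (charge +1, D3) → no; 1× O (charge -1, D1) → match; 1× O (D1) → match; 1× S (D1) → no; 1× C (D3) → no; 2× C (D1) → no.
Summing the matching environments: 1 + 1 = 2 matching atoms.

2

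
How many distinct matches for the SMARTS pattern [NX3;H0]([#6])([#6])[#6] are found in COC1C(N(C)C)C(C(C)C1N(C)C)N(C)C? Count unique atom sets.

3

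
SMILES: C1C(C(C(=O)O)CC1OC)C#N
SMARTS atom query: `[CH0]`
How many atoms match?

2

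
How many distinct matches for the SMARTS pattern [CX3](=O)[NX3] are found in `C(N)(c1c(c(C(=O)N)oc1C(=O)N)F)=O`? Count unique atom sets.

3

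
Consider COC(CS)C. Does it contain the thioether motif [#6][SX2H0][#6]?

The pattern [#6][SX2H0][#6] describes an aliphatic sulfur bridging two carbons with no H on the sulfur — a thioether.
The closest candidate here is a thiol (-SH), but the sulfur has H1, not H0 bridging two carbons. No other fragment satisfies the full query, so there is no match.

No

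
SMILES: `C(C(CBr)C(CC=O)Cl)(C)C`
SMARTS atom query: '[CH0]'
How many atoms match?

0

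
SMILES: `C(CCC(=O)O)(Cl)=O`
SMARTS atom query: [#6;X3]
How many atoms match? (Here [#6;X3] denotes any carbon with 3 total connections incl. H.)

The query [#6;X3] means: any carbon (aromatic or not) with three total connections.
Check the 8 heavy atoms by environment: 2× C (X4) → no; 2× C (X3) → match; 2× O (X1) → no; 1× Cl (X1) → no; 1× O (X2) → no.
That gives 2 matching atoms.

2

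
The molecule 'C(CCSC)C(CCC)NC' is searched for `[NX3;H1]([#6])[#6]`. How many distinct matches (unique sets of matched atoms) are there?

1

[NX3;H1]([#6])[#6] is the SMARTS for a secondary amine: a trivalent nitrogen with one H, bonded to two carbons.
Exactly one fragment in the molecule meets all constraints, giving 1 match.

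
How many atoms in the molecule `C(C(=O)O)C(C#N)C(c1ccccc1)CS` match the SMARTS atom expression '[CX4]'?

The query [CX4] means: C with X4: aliphatic carbon with exactly 4 total connections (bonds + H).
Check the 16 heavy atoms by environment: 4× C (X4) → match; 1× S (X2) → no; 1× C (X2) → no; 1× N (X1) → no; 1× C (X3) → no; 1× O (X1) → no; 1× O (X2) → no; 6× c (aromatic, X3) → no.
That gives 4 matching atoms.

4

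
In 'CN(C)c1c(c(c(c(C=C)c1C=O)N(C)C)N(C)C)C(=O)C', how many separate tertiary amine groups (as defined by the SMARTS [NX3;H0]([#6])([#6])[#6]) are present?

[NX3;H0]([#6])([#6])[#6] is the SMARTS for a tertiary amine: a trivalent nitrogen with no H, bonded to three carbons.
The molecule carries 3 separate instances of a dimethylamino group (-N(CH3)2) meeting every constraint; each maps to a distinct set of atoms, giving 3 matches.

3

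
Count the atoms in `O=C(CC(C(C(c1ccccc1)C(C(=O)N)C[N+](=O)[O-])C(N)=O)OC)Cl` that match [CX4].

7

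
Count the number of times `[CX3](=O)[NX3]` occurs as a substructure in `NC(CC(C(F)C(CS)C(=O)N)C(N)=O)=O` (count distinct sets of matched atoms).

3

[CX3](=O)[NX3] is the SMARTS for an amide: a carbonyl carbon bonded to a trivalent nitrogen.
The molecule carries 3 separate instances of a primary amide (-C(=O)NH2) meeting every constraint; each maps to a distinct set of atoms, giving 3 matches.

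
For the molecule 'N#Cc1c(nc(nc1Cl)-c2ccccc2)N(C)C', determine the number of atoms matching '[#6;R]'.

10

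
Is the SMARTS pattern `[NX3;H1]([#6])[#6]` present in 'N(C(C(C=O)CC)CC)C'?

Yes

The pattern [NX3;H1]([#6])[#6] describes a trivalent nitrogen with one H, bonded to two carbons — a secondary amine.
The molecule carries an N-methylamino group (-NHCH3), whose atoms satisfy every constraint of the query, so the pattern matches.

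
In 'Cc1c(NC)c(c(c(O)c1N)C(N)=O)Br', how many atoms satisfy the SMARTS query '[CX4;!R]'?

The query [CX4;!R] means: aliphatic carbon with four total connections, not in a ring.
Check the 15 heavy atoms by environment: 6× c (aromatic, X3, in 6-ring) → no; 3× N (X3, acyclic) → no; 2× C (X4, acyclic) → match; 1× C (X3, acyclic) → no; 1× O (X1, acyclic) → no; 1× Br (X1, acyclic) → no; 1× O (X2, acyclic) → no.
That gives 2 matching atoms.

2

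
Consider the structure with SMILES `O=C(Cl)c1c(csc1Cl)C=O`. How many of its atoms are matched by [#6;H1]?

The query [#6;H1] means: any carbon bearing exactly one hydrogen.
Check the 11 heavy atoms by environment: 1× s (aromatic, H0) → no; 1× c (aromatic, H1) → match; 3× c (aromatic, H0) → no; 1× C (H1) → match; 2× O (H0) → no; 2× Cl (H0) → no; 1× C (H0) → no.
Summing the matching environments: 1 + 1 = 2 matching atoms.

2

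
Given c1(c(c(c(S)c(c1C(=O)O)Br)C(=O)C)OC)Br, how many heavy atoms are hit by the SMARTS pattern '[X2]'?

3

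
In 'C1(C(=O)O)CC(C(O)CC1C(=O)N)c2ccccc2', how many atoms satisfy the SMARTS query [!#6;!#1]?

5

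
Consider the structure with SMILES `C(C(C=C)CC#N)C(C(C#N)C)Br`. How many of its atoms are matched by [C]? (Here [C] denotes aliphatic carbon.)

10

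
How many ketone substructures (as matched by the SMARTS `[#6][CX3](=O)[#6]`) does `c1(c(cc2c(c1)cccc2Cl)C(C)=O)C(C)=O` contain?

2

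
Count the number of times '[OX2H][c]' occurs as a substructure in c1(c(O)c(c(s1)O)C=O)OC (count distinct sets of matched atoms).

2

[OX2H][c] is the SMARTS for a phenol: a hydroxyl oxygen attached to an aromatic carbon.
The molecule carries 2 separate instances of a hydroxyl group (-OH) meeting every constraint; each maps to a distinct set of atoms, giving 2 matches.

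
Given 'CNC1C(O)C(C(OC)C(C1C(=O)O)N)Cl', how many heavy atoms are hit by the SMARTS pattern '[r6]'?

6

Check the 16 heavy atoms by environment: 6× C (in 6-ring) → match; 4× O (acyclic) → no; 2× N (acyclic) → no; 3× C (acyclic) → no; 1× Cl (acyclic) → no.
That gives 6 matching atoms.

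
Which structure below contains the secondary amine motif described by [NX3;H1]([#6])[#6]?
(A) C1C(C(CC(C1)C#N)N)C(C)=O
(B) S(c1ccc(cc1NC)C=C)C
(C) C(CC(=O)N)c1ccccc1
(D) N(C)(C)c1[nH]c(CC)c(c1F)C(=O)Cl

B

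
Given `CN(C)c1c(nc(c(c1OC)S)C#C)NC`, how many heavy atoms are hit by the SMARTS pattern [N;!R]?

The query [N;!R] means: aliphatic nitrogen not in a ring.
Check the 16 heavy atoms by environment: 1× n (aromatic, in 6-ring) → no; 5× c (aromatic, in 6-ring) → no; 2× N (acyclic) → match; 6× C (acyclic) → no; 1× S (acyclic) → no; 1× O (acyclic) → no.
That gives 2 matching atoms.

2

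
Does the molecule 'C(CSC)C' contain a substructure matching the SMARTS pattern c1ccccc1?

No

The pattern c1ccccc1 describes six aromatic carbons in a ring — a benzene ring.
The closest candidate here is a methyl group (-CH3), but no six-membered all-carbon aromatic ring is present. No other fragment satisfies the full query, so there is no match.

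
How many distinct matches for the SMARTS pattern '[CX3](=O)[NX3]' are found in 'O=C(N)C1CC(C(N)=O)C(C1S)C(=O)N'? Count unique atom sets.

3

[CX3](=O)[NX3] is the SMARTS for an amide: a carbonyl carbon bonded to a trivalent nitrogen.
The molecule carries 3 separate instances of a primary amide (-C(=O)NH2) meeting every constraint; each maps to a distinct set of atoms, giving 3 matches.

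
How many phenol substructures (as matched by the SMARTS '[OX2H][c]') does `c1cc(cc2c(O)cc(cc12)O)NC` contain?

[OX2H][c] is the SMARTS for a phenol: a hydroxyl oxygen attached to an aromatic carbon.
The molecule carries 2 separate instances of a hydroxyl group (-OH) meeting every constraint; each maps to a distinct set of atoms, giving 2 matches.

2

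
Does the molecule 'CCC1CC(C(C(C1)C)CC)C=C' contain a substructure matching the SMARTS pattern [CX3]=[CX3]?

Yes

The pattern [CX3]=[CX3] describes a non-aromatic C=C double bond between two sp2 carbons — an alkene.
The molecule carries a vinyl group (-CH=CH2), whose atoms satisfy every constraint of the query, so the pattern matches.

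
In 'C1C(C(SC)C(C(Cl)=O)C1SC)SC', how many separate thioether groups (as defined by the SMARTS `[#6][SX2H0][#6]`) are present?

3

[#6][SX2H0][#6] is the SMARTS for a thioether: an aliphatic sulfur bridging two carbons with no H on the sulfur.
The molecule carries 3 separate instances of a methylthio ether (-SCH3) meeting every constraint; each maps to a distinct set of atoms, giving 3 matches.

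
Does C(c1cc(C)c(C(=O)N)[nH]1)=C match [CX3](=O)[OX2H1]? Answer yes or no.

The pattern [CX3](=O)[OX2H1] describes an sp2 carbon double-bonded to O and single-bonded to an -OH oxygen — a carboxylic acid.
The closest candidate here is a primary amide (-C(=O)NH2), but the carbonyl is bonded to N, not to an -OH oxygen. No other fragment satisfies the full query, so there is no match.

No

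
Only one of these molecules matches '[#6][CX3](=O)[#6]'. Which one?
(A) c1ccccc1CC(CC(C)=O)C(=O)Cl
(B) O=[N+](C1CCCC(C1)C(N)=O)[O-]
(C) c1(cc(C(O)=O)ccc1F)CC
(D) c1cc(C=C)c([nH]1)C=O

A

[#6][CX3](=O)[#6] describes a carbonyl carbon (no H) flanked by two carbons (a ketone).
(A) contains an acetyl/ketone group (-C(=O)CH3), which satisfies every atom and bond constraint.
(B) has a primary amide (-C(=O)NH2) but one neighbour of the carbonyl carbon is N, not C.
(C) has a carboxylic acid group (-C(=O)OH) but one neighbour of the carbonyl carbon is O, not C.
(D) has an aldehyde (-CHO) but the carbonyl carbon has H1, so it is not flanked by two carbons.
So the answer is (A).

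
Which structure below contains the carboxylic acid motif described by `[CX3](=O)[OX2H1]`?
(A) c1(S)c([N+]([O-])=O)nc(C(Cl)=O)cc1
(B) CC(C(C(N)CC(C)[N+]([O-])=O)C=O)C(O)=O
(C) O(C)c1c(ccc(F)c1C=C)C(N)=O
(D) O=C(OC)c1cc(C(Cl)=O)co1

B

[CX3](=O)[OX2H1] describes an sp2 carbon double-bonded to O and single-bonded to an -OH oxygen (a carboxylic acid).
(A) has an acyl chloride (-C(=O)Cl) but the carbonyl is bonded to Cl, not to an -OH oxygen.
(B) contains a carboxylic acid group (-C(=O)OH), which satisfies every atom and bond constraint.
(C) has a primary amide (-C(=O)NH2) but the carbonyl is bonded to N, not to an -OH oxygen.
(D) has a methyl-ester group (-C(=O)OCH3) but the singly-bonded O has no H (OX2H0, not OX2H1).
So the answer is (B).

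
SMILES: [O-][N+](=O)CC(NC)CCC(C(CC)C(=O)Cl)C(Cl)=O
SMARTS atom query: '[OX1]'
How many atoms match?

The query [OX1] means: aliphatic oxygen with one total connection — typically a carbonyl =O or an oxide.
Check the 19 heavy atoms by environment: 9× C (X4) → no; 1× N (X3) → no; 1× N (charge +1, X3) → no; 1× O (charge -1, X1) → match; 3× O (X1) → match; 2× C (X3) → no; 2× Cl (X1) → no.
Summing the matching environments: 1 + 3 = 4 matching atoms.

4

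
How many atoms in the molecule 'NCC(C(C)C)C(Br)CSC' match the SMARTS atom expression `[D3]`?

3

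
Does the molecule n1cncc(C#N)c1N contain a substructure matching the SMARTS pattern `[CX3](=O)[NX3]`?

No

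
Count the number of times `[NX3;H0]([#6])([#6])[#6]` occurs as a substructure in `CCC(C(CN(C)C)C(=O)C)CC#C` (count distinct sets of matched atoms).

1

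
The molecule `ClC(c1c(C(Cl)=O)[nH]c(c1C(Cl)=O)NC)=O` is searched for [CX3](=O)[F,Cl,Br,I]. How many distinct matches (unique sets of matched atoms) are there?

[CX3](=O)[F,Cl,Br,I] is the SMARTS for an acyl halide: a carbonyl carbon bonded to a halogen.
The molecule carries 3 separate instances of an acyl chloride (-C(=O)Cl) meeting every constraint; each maps to a distinct set of atoms, giving 3 matches.

3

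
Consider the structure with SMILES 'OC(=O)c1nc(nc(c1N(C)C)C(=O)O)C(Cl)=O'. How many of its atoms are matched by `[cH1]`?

0

The query [cH1] means: aromatic carbon bearing exactly one hydrogen.
Check the 18 heavy atoms by environment: 2× n (aromatic, H0) → no; 4× c (aromatic, H0) → no; 3× C (H0) → no; 3× O (H0) → no; 2× O (H1) → no; 1× N (H0) → no; 2× C (H3) → no; 1× Cl (H0) → no.
No environment satisfies the query, so 0 matching atoms.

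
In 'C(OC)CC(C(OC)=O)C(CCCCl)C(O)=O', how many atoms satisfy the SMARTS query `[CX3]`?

The query [CX3] means: C with X3: aliphatic carbon with exactly 3 total connections.
Check the 17 heavy atoms by environment: 9× C (X4) → no; 1× Cl (X1) → no; 3× O (X2) → no; 2× C (X3) → match; 2× O (X1) → no.
That gives 2 matching atoms.

2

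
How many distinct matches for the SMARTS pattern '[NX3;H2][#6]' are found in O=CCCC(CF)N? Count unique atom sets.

[NX3;H2][#6] is the SMARTS for a primary amine: a trivalent nitrogen with two H attached to carbon.
Exactly one fragment in the molecule meets all constraints, giving 1 match.

1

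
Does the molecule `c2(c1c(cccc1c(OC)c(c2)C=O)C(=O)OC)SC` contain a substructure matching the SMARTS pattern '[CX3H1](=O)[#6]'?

Yes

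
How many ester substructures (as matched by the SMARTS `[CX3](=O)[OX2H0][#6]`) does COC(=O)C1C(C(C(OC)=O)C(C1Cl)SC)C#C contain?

[CX3](=O)[OX2H0][#6] is the SMARTS for an ester: a carbonyl carbon bonded to an oxygen that is itself bonded to carbon (no H on that O).
The molecule carries 2 separate instances of a methyl-ester group (-C(=O)OCH3) meeting every constraint; each maps to a distinct set of atoms, giving 2 matches.

2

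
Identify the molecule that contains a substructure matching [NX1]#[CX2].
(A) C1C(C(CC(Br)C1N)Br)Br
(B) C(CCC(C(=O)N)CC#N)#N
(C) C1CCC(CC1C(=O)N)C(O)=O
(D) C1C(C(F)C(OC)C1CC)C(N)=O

B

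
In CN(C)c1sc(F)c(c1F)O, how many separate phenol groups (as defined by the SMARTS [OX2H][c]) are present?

[OX2H][c] is the SMARTS for a phenol: a hydroxyl oxygen attached to an aromatic carbon.
Exactly one fragment in the molecule meets all constraints, giving 1 match.

1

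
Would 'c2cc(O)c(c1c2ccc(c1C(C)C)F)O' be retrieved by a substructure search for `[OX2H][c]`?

The pattern [OX2H][c] describes a hydroxyl oxygen attached to an aromatic carbon — a phenol.
The molecule carries a hydroxyl group (-OH), whose atoms satisfy every constraint of the query, so the pattern matches.

Yes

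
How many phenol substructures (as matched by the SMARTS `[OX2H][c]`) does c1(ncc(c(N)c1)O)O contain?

2

[OX2H][c] is the SMARTS for a phenol: a hydroxyl oxygen attached to an aromatic carbon.
The molecule carries 2 separate instances of a hydroxyl group (-OH) meeting every constraint; each maps to a distinct set of atoms, giving 2 matches.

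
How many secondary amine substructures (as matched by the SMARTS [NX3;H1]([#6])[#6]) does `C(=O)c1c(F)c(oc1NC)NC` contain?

2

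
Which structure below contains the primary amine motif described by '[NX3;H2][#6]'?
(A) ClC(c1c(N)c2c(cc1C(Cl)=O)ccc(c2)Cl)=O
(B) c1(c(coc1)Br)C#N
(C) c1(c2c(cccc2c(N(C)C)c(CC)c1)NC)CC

[NX3;H2][#6] describes a trivalent nitrogen with two H attached to carbon (a primary amine).
(A) contains a primary amino group (-NH2), which satisfies every atom and bond constraint.
(B) has a nitrile (-C#N) but the nitrogen is NX1 (triple-bonded), not NX3 with two H.
(C) has an N-methylamino group (-NHCH3) but the nitrogen bears two carbons and only one H (H1), not H2.
So the answer is (A).

A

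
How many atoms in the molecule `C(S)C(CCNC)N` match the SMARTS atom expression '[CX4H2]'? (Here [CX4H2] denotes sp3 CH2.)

3

The query [CX4H2] means: sp3 carbon (X4) with exactly two hydrogens.
Check the 8 heavy atoms by environment: 3× C (H2, X4) → match; 1× C (H1, X4) → no; 1× N (H2, X3) → no; 1× S (H1, X2) → no; 1× N (H1, X3) → no; 1× C (H3, X4) → no.
That gives 3 matching atoms.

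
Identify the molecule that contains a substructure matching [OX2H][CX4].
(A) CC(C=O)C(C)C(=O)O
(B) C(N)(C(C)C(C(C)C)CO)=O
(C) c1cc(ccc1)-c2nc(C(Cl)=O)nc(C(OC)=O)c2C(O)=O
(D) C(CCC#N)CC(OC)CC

B

[OX2H][CX4] describes a hydroxyl oxygen bound to an sp3 (X4) carbon (an aliphatic alcohol).
(A) has a carboxylic acid group (-C(=O)OH) but the -OH is on a CX3 carbonyl carbon, not a CX4 carbon.
(B) contains a hydroxyl group (-OH), which satisfies every atom and bond constraint.
(C) has a carboxylic acid group (-C(=O)OH) but the -OH is on a CX3 carbonyl carbon, not a CX4 carbon.
(D) has a methoxy ether (-OCH3) but the oxygen has H0 (ether), not H1.
So the answer is (B).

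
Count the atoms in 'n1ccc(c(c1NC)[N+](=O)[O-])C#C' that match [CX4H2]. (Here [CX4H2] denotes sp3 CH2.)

The query [CX4H2] means: sp3 carbon (X4) with exactly two hydrogens.
Check the 13 heavy atoms by environment: 1× n (aromatic, H0, X2) → no; 3× c (aromatic, H0, X3) → no; 2× c (aromatic, H1, X3) → no; 1× N (charge +1, H0, X3) → no; 1× O (charge -1, H0, X1) → no; 1× O (H0, X1) → no; 1× N (H1, X3) → no; 1× C (H3, X4) → no; 1× C (H0, X2) → no; 1× C (H1, X2) → no.
No environment satisfies the query, so 0 matching atoms.

0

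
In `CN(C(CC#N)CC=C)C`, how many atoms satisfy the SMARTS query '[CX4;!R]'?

5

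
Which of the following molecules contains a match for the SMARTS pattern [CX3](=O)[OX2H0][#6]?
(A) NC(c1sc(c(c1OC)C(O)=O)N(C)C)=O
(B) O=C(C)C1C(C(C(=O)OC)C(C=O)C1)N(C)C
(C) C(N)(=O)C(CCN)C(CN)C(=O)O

[CX3](=O)[OX2H0][#6] describes a carbonyl carbon bonded to an oxygen that is itself bonded to carbon (no H on that O) (an ester).
(A) has a methoxy ether (-OCH3) but the ether oxygen is not adjacent to a C=O carbon.
(B) contains a methyl-ester group (-C(=O)OCH3), which satisfies every atom and bond constraint.
(C) has a carboxylic acid group (-C(=O)OH) but the singly-bonded O carries H (OX2H1, not H0).
So the answer is (B).

B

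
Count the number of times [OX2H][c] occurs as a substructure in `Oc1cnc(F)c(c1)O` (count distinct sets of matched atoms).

[OX2H][c] is the SMARTS for a phenol: a hydroxyl oxygen attached to an aromatic carbon.
The molecule carries 2 separate instances of a hydroxyl group (-OH) meeting every constraint; each maps to a distinct set of atoms, giving 2 matches.

2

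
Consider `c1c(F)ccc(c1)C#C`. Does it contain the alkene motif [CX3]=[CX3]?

No

The pattern [CX3]=[CX3] describes a non-aromatic C=C double bond between two sp2 carbons — an alkene.
The closest candidate here is an ethynyl group (-C#CH), but the C-C bond is a triple bond, not a double bond. No other fragment satisfies the full query, so there is no match.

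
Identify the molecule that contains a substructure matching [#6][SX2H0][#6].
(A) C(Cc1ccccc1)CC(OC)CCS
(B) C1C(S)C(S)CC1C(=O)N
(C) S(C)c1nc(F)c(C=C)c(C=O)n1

[#6][SX2H0][#6] describes an aliphatic sulfur bridging two carbons with no H on the sulfur (a thioether).
(A) has a methoxy ether (-OCH3) but the bridging atom is O, not S.
(B) has a thiol (-SH) but the sulfur has H1, not H0 bridging two carbons.
(C) contains a methylthio ether (-SCH3), which satisfies every atom and bond constraint.
So the answer is (C).

C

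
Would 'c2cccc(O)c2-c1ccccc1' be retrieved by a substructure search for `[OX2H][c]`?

Yes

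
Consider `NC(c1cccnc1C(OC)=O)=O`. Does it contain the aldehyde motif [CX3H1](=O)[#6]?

The pattern [CX3H1](=O)[#6] describes an sp2 carbon with one H, double-bonded to O and single-bonded to carbon — an aldehyde.
The closest candidate here is a methyl-ester group (-C(=O)OCH3), but the carbonyl carbon has H0, not H1. No other fragment satisfies the full query, so there is no match.

No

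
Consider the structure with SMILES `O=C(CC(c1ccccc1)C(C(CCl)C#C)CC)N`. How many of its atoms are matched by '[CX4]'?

7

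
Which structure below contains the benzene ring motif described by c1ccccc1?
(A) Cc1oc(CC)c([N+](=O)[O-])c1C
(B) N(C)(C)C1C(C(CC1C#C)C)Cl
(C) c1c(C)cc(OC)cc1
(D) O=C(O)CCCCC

C

c1ccccc1 describes six aromatic carbons in a ring (a benzene ring).
(A) has a methyl group (-CH3) but no six-membered all-carbon aromatic ring is present.
(B) has a methyl group (-CH3) but no six-membered all-carbon aromatic ring is present.
(C) contains the required atom environment, so the pattern matches.
(D) has a methyl group (-CH3) but no six-membered all-carbon aromatic ring is present.
So the answer is (C).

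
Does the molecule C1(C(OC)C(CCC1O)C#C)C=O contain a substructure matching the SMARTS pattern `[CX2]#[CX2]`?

The pattern [CX2]#[CX2] describes a carbon-carbon triple bond — an alkyne.
The molecule carries an ethynyl group (-C#CH), whose atoms satisfy every constraint of the query, so the pattern matches.

Yes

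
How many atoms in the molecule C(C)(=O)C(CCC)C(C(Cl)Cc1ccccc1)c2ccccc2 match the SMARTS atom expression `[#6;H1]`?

13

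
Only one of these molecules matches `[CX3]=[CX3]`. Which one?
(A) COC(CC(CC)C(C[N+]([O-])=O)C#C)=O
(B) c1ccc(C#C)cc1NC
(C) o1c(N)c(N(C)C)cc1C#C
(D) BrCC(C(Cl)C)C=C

D

[CX3]=[CX3] describes a non-aromatic C=C double bond between two sp2 carbons (an alkene).
(A) has an ethynyl group (-C#CH) but the C-C bond is a triple bond, not a double bond.
(B) has an ethynyl group (-C#CH) but the C-C bond is a triple bond, not a double bond.
(C) has an ethynyl group (-C#CH) but the C-C bond is a triple bond, not a double bond.
(D) contains a vinyl group (-CH=CH2), which satisfies every atom and bond constraint.
So the answer is (D).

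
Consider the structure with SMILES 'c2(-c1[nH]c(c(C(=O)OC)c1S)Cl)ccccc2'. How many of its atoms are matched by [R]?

11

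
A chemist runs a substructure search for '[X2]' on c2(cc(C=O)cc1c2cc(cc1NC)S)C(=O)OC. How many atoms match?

2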